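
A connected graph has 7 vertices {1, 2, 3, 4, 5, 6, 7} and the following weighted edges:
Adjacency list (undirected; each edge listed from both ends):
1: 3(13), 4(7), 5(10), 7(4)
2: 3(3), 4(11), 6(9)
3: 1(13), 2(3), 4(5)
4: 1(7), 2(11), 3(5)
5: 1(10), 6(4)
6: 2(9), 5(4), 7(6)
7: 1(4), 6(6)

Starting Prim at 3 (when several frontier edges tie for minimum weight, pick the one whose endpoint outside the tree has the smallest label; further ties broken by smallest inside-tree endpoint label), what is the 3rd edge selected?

1-4

Prim, starting at 3.
Step 1: frontier [2—3 3, 3—4 5, 1—3 13] → take 2—3 (3); add 2.
Step 2: frontier [2—6 9, 2—4 11, 3—4 5, 1—3 13] → take 3—4 (5); add 4.
Step 3: frontier [2—6 9, 1—3 13, 1—4 7] → take 1—4 (7); add 1.
Step 4: frontier [1—7 4, 1—5 10, 2—6 9] → take 1—7 (4); add 7.
Step 5: frontier [1—5 10, 2—6 9, 6—7 6] → take 6—7 (6); add 6.
Step 6: frontier [1—5 10, 5—6 4] → take 5—6 (4); add 5.
The 3rd edge added is 1—4.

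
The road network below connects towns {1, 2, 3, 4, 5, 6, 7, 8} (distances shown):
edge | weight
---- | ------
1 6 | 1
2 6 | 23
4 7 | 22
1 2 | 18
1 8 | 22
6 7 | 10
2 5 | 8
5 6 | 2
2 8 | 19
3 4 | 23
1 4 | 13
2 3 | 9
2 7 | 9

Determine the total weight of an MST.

Prim's algorithm from 4:
Step 1: cheapest edge leaving the tree is 1 4 (13); add 1.
Step 2: cheapest edge leaving the tree is 1 6 (1); add 6.
Step 3: cheapest edge leaving the tree is 5 6 (2); add 5.
Step 4: cheapest edge leaving the tree is 2 5 (8); add 2.
Step 5: cheapest edge leaving the tree is 2 3 (9); add 3.
Step 6: cheapest edge leaving the tree is 2 7 (9); add 7.
Step 7: cheapest edge leaving the tree is 2 8 (19); add 8.
MST edges: 1 4, 1 6, 5 6, 2 5, 2 3, 2 7, 2 8; total weight 13+1+2+8+9+9+19 = 61.

61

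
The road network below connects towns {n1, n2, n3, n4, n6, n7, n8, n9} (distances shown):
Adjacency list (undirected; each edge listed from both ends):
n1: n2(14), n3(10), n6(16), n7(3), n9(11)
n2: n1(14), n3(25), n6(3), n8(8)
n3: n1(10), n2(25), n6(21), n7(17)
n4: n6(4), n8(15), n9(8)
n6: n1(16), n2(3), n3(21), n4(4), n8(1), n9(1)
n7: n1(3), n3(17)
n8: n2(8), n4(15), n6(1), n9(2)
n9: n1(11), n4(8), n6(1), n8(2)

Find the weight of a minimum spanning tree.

33

Kruskal's algorithm — process edges by increasing weight (ties by edge label):
n6–n8 (1): add — endpoints in different components.
n6–n9 (1): add — endpoints in different components.
n8–n9 (2): skip — n9 and n8 already connected.
n1–n7 (3): add — endpoints in different components.
n2–n6 (3): add — endpoints in different components.
n4–n6 (4): add — endpoints in different components.
n2–n8 (8): skip — n8 and n2 already connected.
n4–n9 (8): skip — n9 and n4 already connected.
n1–n3 (10): add — endpoints in different components.
n1–n9 (11): add — endpoints in different components.
MST edges: n6–n8, n6–n9, n1–n7, n2–n6, n4–n6, n1–n3, n1–n9; total weight 1+1+3+3+4+10+11 = 33.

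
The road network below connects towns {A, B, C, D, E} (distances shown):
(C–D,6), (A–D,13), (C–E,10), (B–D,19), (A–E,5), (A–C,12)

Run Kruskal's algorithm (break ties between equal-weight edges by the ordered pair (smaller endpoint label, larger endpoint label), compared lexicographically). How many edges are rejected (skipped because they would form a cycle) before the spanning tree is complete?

2

Kruskal's algorithm — process edges by increasing weight (ties by edge label):
A–E (5): add. Components now {A,E} {B} {C} {D}
C–D (6): add. Components now {A,E} {B} {C,D}
C–E (10): add. Components now {A,C,D,E} {B}
A–C (12): skip — A and C already connected.
A–D (13): skip — A and D already connected.
B–D (19): add. Components now {A,B,C,D,E}
Edges rejected before the tree was complete: 2.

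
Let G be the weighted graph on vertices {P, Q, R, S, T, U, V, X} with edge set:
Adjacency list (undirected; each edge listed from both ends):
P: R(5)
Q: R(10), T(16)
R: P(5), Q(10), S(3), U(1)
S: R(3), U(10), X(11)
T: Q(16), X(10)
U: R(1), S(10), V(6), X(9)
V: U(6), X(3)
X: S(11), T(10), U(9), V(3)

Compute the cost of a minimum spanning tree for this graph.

38

Prim, starting at S.
Step 1: cheapest edge leaving the tree is R-S (3); add R.
Step 2: cheapest edge leaving the tree is R-U (1); add U.
Step 3: cheapest edge leaving the tree is P-R (5); add P.
Step 4: cheapest edge leaving the tree is U-V (6); add V.
Step 5: cheapest edge leaving the tree is V-X (3); add X.
Step 6: cheapest edge leaving the tree is Q-R (10); add Q.
Step 7: cheapest edge leaving the tree is T-X (10); add T.
MST edges: R-S, R-U, P-R, U-V, V-X, Q-R, T-X; total weight 3+1+5+6+3+10+10 = 38.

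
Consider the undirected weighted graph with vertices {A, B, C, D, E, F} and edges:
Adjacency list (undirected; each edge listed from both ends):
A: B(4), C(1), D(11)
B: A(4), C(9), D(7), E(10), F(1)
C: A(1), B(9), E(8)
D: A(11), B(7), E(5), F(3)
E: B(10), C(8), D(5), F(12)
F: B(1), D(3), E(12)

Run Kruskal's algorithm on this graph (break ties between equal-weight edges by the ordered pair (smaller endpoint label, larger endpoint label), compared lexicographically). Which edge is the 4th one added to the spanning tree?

Kruskal: consider edges lightest-first.
A-C (1): add. Components now {A,C} {B} {D} {E} {F}
B-F (1): add. Components now {A,C} {B,F} {D} {E}
D-F (3): add. Components now {A,C} {B,D,F} {E}
A-B (4): add. Components now {A,B,C,D,F} {E}
D-E (5): add. Components now {A,B,C,D,E,F}
The 4th edge added is A-B.

A-B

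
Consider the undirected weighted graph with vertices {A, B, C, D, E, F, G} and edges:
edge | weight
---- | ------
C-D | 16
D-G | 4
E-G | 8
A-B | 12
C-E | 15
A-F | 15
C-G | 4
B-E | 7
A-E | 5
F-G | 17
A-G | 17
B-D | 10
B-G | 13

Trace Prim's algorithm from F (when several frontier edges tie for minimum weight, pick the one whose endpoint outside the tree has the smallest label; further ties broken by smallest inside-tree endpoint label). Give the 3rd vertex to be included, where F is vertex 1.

Prim's algorithm from F:
Step 1: cheapest edge leaving the tree is A-F (15); add A.
Step 2: cheapest edge leaving the tree is A-E (5); add E.
Step 3: cheapest edge leaving the tree is B-E (7); add B.
Step 4: cheapest edge leaving the tree is E-G (8); add G.
Step 5: cheapest edge leaving the tree is C-G (4); add C.
Step 6: cheapest edge leaving the tree is D-G (4); add D.
Vertex order: F, A, E, B, G, C, D. The 3rd vertex is E.

E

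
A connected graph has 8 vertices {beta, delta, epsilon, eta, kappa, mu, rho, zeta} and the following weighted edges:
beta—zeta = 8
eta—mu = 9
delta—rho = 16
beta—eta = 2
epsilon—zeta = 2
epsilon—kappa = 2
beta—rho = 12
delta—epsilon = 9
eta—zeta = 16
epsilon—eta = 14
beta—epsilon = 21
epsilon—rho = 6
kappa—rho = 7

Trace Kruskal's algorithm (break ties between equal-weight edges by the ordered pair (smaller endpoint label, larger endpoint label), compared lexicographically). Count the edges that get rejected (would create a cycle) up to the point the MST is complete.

1

Kruskal's algorithm — process edges by increasing weight (ties by edge label):
beta—eta (2): add — endpoints in different components.
epsilon—kappa (2): add — endpoints in different components.
epsilon—zeta (2): add — endpoints in different components.
epsilon—rho (6): add — endpoints in different components.
kappa—rho (7): skip — rho and kappa already connected.
beta—zeta (8): add — endpoints in different components.
delta—epsilon (9): add — endpoints in different components.
eta—mu (9): add — endpoints in different components.
Edges rejected before the tree was complete: 1.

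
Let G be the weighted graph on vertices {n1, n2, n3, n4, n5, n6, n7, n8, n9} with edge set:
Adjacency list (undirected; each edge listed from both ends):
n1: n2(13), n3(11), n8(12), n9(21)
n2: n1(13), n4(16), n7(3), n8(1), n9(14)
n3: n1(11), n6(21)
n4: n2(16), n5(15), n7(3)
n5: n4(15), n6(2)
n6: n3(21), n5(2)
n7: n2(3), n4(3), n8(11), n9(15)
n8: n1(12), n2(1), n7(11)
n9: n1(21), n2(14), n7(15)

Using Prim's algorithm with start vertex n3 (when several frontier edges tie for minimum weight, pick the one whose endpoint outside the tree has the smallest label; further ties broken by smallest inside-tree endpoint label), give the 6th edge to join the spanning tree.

Grow the tree from n3 using Prim:
Step 1: cheapest edge leaving the tree is n1-n3 (11); add n1.
Step 2: cheapest edge leaving the tree is n1-n8 (12); add n8.
Step 3: cheapest edge leaving the tree is n2-n8 (1); add n2.
Step 4: cheapest edge leaving the tree is n2-n7 (3); add n7.
Step 5: cheapest edge leaving the tree is n4-n7 (3); add n4.
Step 6: cheapest edge leaving the tree is n2-n9 (14); add n9.
Step 7: cheapest edge leaving the tree is n4-n5 (15); add n5.
Step 8: cheapest edge leaving the tree is n5-n6 (2); add n6.
The 6th edge added is n2-n9.

n2-n9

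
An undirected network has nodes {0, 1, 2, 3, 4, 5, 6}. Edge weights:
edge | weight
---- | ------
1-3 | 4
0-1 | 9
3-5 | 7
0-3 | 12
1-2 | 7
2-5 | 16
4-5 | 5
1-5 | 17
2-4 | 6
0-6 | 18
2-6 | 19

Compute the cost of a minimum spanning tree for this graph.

49

Sort edges by weight, then run Kruskal:
1-3 (4): add. Components now {0} {1,3} {2} {4} {5} {6}
4-5 (5): add. Components now {0} {1,3} {2} {4,5} {6}
2-4 (6): add. Components now {0} {1,3} {2,4,5} {6}
1-2 (7): add. Components now {0} {1,2,3,4,5} {6}
3-5 (7): skip — 3 and 5 already connected.
0-1 (9): add. Components now {0,1,2,3,4,5} {6}
0-3 (12): skip — 0 and 3 already connected.
2-5 (16): skip — 2 and 5 already connected.
1-5 (17): skip — 1 and 5 already connected.
0-6 (18): add. Components now {0,1,2,3,4,5,6}
MST edges: 1-3, 4-5, 2-4, 1-2, 0-1, 0-6; total weight 4+5+6+7+9+18 = 49.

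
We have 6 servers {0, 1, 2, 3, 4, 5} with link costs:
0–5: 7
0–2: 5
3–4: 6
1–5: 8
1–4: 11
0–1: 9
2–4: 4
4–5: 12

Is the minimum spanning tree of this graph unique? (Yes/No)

Sort edges by weight, then run Kruskal:
2–4 (4): add — endpoints in different components.
0–2 (5): add — endpoints in different components.
3–4 (6): add — endpoints in different components.
0–5 (7): add — endpoints in different components.
1–5 (8): add — endpoints in different components.
Every non-tree edge has weight strictly greater than the heaviest edge on the tree path between its endpoints, so the MST is unique.

Yes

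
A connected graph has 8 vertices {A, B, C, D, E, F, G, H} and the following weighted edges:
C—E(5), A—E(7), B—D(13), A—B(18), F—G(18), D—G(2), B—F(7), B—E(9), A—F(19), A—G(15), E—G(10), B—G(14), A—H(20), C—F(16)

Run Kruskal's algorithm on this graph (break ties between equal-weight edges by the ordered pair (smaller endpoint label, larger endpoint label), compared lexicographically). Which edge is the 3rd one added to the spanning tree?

Sort edges by weight, then run Kruskal:
D—G (2): add — endpoints in different components.
C—E (5): add — endpoints in different components.
A—E (7): add — endpoints in different components.
B—F (7): add — endpoints in different components.
B—E (9): add — endpoints in different components.
E—G (10): add — endpoints in different components.
B—D (13): skip — B and D already connected.
B—G (14): skip — B and G already connected.
A—G (15): skip — A and G already connected.
C—F (16): skip — C and F already connected.
A—B (18): skip — A and B already connected.
F—G (18): skip — F and G already connected.
A—F (19): skip — A and F already connected.
A—H (20): add — endpoints in different components.
The 3rd edge added is A—E.

A-E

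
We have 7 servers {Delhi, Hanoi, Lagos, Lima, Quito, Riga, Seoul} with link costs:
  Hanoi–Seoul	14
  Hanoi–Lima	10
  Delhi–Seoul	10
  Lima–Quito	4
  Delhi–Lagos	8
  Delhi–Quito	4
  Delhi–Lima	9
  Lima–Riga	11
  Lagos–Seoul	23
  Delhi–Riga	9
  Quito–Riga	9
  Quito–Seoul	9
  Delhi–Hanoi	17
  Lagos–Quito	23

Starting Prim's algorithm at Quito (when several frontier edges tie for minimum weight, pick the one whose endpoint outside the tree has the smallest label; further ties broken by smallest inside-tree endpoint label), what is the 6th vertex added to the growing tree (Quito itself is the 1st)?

Grow the tree from Quito using Prim:
Step 1: frontier [Delhi–Quito 4, Lima–Quito 4, Quito–Riga 9, Quito–Seoul 9, Lagos–Quito 23] → take Delhi–Quito (4); add Delhi.
Step 2: frontier [Delhi–Lagos 8, Delhi–Lima 9, Delhi–Riga 9, Delhi–Seoul 10, Delhi–Hanoi 17, Lima–Quito 4, Quito–Riga 9, Quito–Seoul 9, Lagos–Quito 23] → take Lima–Quito (4); add Lima.
Step 3: frontier [Delhi–Lagos 8, Delhi–Riga 9, Delhi–Seoul 10, Delhi–Hanoi 17, Hanoi–Lima 10, Lima–Riga 11, Quito–Riga 9, Quito–Seoul 9, Lagos–Quito 23] → take Delhi–Lagos (8); add Lagos.
Step 4: frontier [Delhi–Riga 9, Delhi–Seoul 10, Delhi–Hanoi 17, Lagos–Seoul 23, Hanoi–Lima 10, Lima–Riga 11, Quito–Riga 9, Quito–Seoul 9] → take Delhi–Riga (9); add Riga.
Step 5: frontier [Delhi–Seoul 10, Delhi–Hanoi 17, Lagos–Seoul 23, Hanoi–Lima 10, Quito–Seoul 9] → take Quito–Seoul (9); add Seoul.
Step 6: frontier [Delhi–Hanoi 17, Hanoi–Lima 10, Hanoi–Seoul 14] → take Hanoi–Lima (10); add Hanoi.
Vertex order: Quito, Delhi, Lima, Lagos, Riga, Seoul, Hanoi. The 6th vertex is Seoul.

Seoul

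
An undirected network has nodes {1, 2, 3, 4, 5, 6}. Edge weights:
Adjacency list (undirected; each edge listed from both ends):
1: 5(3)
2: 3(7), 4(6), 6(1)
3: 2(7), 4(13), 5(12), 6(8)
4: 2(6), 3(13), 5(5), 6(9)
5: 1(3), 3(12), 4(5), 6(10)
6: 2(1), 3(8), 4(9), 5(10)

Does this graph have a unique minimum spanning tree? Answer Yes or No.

Kruskal's algorithm — process edges by increasing weight (ties by edge label):
2–6 (1): add. Components now {1} {2,6} {3} {4} {5}
1–5 (3): add. Components now {1,5} {2,6} {3} {4}
4–5 (5): add. Components now {1,4,5} {2,6} {3}
2–4 (6): add. Components now {1,2,4,5,6} {3}
2–3 (7): add. Components now {1,2,3,4,5,6}
Every non-tree edge has weight strictly greater than the heaviest edge on the tree path between its endpoints, so the MST is unique.

Yes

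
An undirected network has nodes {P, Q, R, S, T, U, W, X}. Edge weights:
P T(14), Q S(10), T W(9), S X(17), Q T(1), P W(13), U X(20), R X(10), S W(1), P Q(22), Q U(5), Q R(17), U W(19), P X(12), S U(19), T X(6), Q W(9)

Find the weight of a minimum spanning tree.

44

Kruskal's algorithm — process edges by increasing weight (ties by edge label):
Q T (1): add — endpoints in different components.
S W (1): add — endpoints in different components.
Q U (5): add — endpoints in different components.
T X (6): add — endpoints in different components.
Q W (9): add — endpoints in different components.
T W (9): skip — T and W already connected.
Q S (10): skip — S and Q already connected.
R X (10): add — endpoints in different components.
P X (12): add — endpoints in different components.
MST edges: Q T, S W, Q U, T X, Q W, R X, P X; total weight 1+1+5+6+9+10+12 = 44.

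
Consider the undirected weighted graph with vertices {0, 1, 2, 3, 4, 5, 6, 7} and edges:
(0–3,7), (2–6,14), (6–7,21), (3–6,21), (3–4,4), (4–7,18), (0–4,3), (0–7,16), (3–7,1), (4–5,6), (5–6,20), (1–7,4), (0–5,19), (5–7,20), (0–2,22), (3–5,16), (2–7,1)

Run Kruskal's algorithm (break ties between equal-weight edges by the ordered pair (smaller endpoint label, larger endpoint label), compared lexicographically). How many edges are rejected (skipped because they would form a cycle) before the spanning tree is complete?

1

Kruskal's algorithm — process edges by increasing weight (ties by edge label):
2–7 (1): add — endpoints in different components.
3–7 (1): add — endpoints in different components.
0–4 (3): add — endpoints in different components.
1–7 (4): add — endpoints in different components.
3–4 (4): add — endpoints in different components.
4–5 (6): add — endpoints in different components.
0–3 (7): skip — 0 and 3 already connected.
2–6 (14): add — endpoints in different components.
Edges rejected before the tree was complete: 1.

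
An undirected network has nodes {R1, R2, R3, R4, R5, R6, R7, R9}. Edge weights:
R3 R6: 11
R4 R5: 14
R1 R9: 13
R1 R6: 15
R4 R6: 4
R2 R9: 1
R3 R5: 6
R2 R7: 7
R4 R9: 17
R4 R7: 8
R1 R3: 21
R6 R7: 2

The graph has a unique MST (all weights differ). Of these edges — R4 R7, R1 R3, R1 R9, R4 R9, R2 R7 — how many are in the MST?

Sort edges by weight, then run Kruskal:
R2 R9 (1): add — endpoints in different components.
R6 R7 (2): add — endpoints in different components.
R4 R6 (4): add — endpoints in different components.
R3 R5 (6): add — endpoints in different components.
R2 R7 (7): add — endpoints in different components.
R4 R7 (8): skip — R7 and R4 already connected.
R3 R6 (11): add — endpoints in different components.
R1 R9 (13): add — endpoints in different components.
MST edge set: {R2 R9, R6 R7, R4 R6, R3 R5, R2 R7, R3 R6, R1 R9}.
Of the listed edges, {R1 R9, R2 R7} are in the MST → 2.

2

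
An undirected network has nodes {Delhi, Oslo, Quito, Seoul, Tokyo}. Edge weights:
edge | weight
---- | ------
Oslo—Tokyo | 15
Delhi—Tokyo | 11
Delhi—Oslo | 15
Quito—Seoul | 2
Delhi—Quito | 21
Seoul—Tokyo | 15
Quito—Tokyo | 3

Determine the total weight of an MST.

Prim, starting at Seoul.
Step 1: cheapest edge leaving the tree is Quito—Seoul (2); add Quito.
Step 2: cheapest edge leaving the tree is Quito—Tokyo (3); add Tokyo.
Step 3: cheapest edge leaving the tree is Delhi—Tokyo (11); add Delhi.
Step 4: cheapest edge leaving the tree is Delhi—Oslo (15); add Oslo.
MST edges: Quito—Seoul, Quito—Tokyo, Delhi—Tokyo, Delhi—Oslo; total weight 2+3+11+15 = 31.

31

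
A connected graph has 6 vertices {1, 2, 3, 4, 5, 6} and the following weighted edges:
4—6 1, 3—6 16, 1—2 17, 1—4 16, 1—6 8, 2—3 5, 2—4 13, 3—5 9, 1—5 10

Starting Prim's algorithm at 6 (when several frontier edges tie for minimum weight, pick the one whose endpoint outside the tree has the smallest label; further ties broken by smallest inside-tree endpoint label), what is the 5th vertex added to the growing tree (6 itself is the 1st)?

Grow the tree from 6 using Prim:
Step 1: cheapest edge leaving the tree is 4—6 (1); add 4.
Step 2: cheapest edge leaving the tree is 1—6 (8); add 1.
Step 3: cheapest edge leaving the tree is 1—5 (10); add 5.
Step 4: cheapest edge leaving the tree is 3—5 (9); add 3.
Step 5: cheapest edge leaving the tree is 2—3 (5); add 2.
Vertex order: 6, 4, 1, 5, 3, 2. The 5th vertex is 3.

3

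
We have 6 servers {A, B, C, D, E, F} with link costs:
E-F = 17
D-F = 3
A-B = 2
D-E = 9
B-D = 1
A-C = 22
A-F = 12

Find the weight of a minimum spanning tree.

Prim, starting at B.
Step 1: frontier [B-D 1, A-B 2] → take B-D (1); add D.
Step 2: frontier [A-B 2, D-F 3, D-E 9] → take A-B (2); add A.
Step 3: frontier [A-F 12, A-C 22, D-F 3, D-E 9] → take D-F (3); add F.
Step 4: frontier [A-C 22, D-E 9, E-F 17] → take D-E (9); add E.
Step 5: frontier [A-C 22] → take A-C (22); add C.
MST edges: B-D, A-B, D-F, D-E, A-C; total weight 1+2+3+9+22 = 37.

37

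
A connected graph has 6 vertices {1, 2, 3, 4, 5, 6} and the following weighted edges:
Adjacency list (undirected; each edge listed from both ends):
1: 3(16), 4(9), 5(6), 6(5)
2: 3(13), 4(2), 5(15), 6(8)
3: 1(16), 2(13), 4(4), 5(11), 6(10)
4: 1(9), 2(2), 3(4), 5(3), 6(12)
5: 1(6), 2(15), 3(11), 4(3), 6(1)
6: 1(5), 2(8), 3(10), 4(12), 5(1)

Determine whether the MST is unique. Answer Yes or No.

Sort edges by weight, then run Kruskal:
5–6 (1): add. Components now {1} {2} {3} {4} {5,6}
2–4 (2): add. Components now {1} {2,4} {3} {5,6}
4–5 (3): add. Components now {1} {2,4,5,6} {3}
3–4 (4): add. Components now {1} {2,3,4,5,6}
1–6 (5): add. Components now {1,2,3,4,5,6}
Every non-tree edge has weight strictly greater than the heaviest edge on the tree path between its endpoints, so the MST is unique.

Yes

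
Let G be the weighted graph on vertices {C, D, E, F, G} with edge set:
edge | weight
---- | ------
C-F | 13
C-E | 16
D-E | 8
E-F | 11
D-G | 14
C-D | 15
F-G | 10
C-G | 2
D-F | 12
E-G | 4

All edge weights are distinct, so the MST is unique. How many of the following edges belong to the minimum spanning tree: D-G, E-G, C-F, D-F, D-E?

2

Sort edges by weight, then run Kruskal:
C-G (2): add — endpoints in different components.
E-G (4): add — endpoints in different components.
D-E (8): add — endpoints in different components.
F-G (10): add — endpoints in different components.
MST edge set: {C-G, E-G, D-E, F-G}.
Of the listed edges, {E-G, D-E} are in the MST → 2.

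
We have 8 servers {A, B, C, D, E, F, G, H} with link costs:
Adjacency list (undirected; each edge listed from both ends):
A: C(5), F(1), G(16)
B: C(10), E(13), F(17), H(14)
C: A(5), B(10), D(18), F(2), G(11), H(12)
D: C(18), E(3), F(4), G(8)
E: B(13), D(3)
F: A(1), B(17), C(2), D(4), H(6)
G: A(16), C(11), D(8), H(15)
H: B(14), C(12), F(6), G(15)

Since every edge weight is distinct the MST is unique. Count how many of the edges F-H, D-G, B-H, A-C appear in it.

Kruskal: consider edges lightest-first.
A-F (1): add — endpoints in different components.
C-F (2): add — endpoints in different components.
D-E (3): add — endpoints in different components.
D-F (4): add — endpoints in different components.
A-C (5): skip — A and C already connected.
F-H (6): add — endpoints in different components.
D-G (8): add — endpoints in different components.
B-C (10): add — endpoints in different components.
MST edge set: {A-F, C-F, D-E, D-F, F-H, D-G, B-C}.
Of the listed edges, {F-H, D-G} are in the MST → 2.

2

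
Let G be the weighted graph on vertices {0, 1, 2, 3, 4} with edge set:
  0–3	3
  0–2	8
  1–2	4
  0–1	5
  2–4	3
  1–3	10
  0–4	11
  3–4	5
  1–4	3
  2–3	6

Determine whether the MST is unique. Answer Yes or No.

No

Kruskal: consider edges lightest-first.
0–3 (3): add — endpoints in different components.
1–4 (3): add — endpoints in different components.
2–4 (3): add — endpoints in different components.
1–2 (4): skip — 1 and 2 already connected.
0–1 (5): add — endpoints in different components.
Non-tree edge 3–4 has weight 5, equal to the heaviest edge on its tree cycle — swapping gives another MST of the same weight. Not unique.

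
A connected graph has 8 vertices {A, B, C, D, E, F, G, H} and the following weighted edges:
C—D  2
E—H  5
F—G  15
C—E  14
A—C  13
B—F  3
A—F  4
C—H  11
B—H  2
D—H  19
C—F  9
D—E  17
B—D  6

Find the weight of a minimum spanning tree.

37

Kruskal: consider edges lightest-first.
B—H (2): add — endpoints in different components.
C—D (2): add — endpoints in different components.
B—F (3): add — endpoints in different components.
A—F (4): add — endpoints in different components.
E—H (5): add — endpoints in different components.
B—D (6): add — endpoints in different components.
C—F (9): skip — C and F already connected.
C—H (11): skip — C and H already connected.
A—C (13): skip — A and C already connected.
C—E (14): skip — C and E already connected.
F—G (15): add — endpoints in different components.
MST edges: B—H, C—D, B—F, A—F, E—H, B—D, F—G; total weight 2+2+3+4+5+6+15 = 37.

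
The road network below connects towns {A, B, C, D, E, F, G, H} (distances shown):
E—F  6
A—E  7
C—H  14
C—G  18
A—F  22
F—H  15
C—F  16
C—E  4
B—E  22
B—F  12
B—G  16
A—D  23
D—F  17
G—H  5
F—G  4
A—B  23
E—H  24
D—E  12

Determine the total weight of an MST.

Prim's algorithm from G:
Step 1: cheapest edge leaving the tree is F—G (4); add F.
Step 2: cheapest edge leaving the tree is G—H (5); add H.
Step 3: cheapest edge leaving the tree is E—F (6); add E.
Step 4: cheapest edge leaving the tree is C—E (4); add C.
Step 5: cheapest edge leaving the tree is A—E (7); add A.
Step 6: cheapest edge leaving the tree is B—F (12); add B.
Step 7: cheapest edge leaving the tree is D—E (12); add D.
MST edges: F—G, G—H, E—F, C—E, A—E, B—F, D—E; total weight 4+5+6+4+7+12+12 = 50.

50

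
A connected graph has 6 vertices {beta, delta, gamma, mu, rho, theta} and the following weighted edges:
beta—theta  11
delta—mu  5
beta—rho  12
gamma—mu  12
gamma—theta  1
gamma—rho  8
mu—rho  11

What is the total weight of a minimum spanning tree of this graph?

36

Kruskal: consider edges lightest-first.
gamma—theta (1): add — endpoints in different components.
delta—mu (5): add — endpoints in different components.
gamma—rho (8): add — endpoints in different components.
beta—theta (11): add — endpoints in different components.
mu—rho (11): add — endpoints in different components.
MST edges: gamma—theta, delta—mu, gamma—rho, beta—theta, mu—rho; total weight 1+5+8+11+11 = 36.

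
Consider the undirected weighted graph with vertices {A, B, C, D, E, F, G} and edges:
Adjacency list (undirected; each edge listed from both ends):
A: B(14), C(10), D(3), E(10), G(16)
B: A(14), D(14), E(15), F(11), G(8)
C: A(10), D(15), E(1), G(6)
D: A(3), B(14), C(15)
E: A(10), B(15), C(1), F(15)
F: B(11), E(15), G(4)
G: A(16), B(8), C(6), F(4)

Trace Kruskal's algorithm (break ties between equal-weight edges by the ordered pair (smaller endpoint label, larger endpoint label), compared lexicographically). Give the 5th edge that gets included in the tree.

B-G

Sort edges by weight, then run Kruskal:
C–E (1): add — endpoints in different components.
A–D (3): add — endpoints in different components.
F–G (4): add — endpoints in different components.
C–G (6): add — endpoints in different components.
B–G (8): add — endpoints in different components.
A–C (10): add — endpoints in different components.
The 5th edge added is B–G.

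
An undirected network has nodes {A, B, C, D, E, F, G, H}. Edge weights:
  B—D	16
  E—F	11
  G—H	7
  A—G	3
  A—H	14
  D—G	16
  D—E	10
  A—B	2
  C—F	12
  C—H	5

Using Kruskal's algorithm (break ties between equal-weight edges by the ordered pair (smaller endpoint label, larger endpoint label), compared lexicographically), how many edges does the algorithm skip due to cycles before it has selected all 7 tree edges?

0

Sort edges by weight, then run Kruskal:
A—B (2): add — endpoints in different components.
A—G (3): add — endpoints in different components.
C—H (5): add — endpoints in different components.
G—H (7): add — endpoints in different components.
D—E (10): add — endpoints in different components.
E—F (11): add — endpoints in different components.
C—F (12): add — endpoints in different components.
Edges rejected before the tree was complete: 0.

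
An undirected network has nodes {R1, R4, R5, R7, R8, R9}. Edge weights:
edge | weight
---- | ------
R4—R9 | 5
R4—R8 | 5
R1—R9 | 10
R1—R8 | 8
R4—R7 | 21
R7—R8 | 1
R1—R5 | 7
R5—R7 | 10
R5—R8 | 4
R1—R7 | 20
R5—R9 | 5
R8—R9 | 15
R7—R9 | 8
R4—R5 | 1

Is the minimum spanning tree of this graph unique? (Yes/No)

Sort edges by weight, then run Kruskal:
R4—R5 (1): add. Components now {R8} {R1} {R4,R5} {R7} {R9}
R7—R8 (1): add. Components now {R7,R8} {R1} {R4,R5} {R9}
R5—R8 (4): add. Components now {R4,R5,R7,R8} {R1} {R9}
R4—R8 (5): skip — R8 and R4 already connected.
R4—R9 (5): add. Components now {R4,R5,R7,R8,R9} {R1}
R5—R9 (5): skip — R5 and R9 already connected.
R1—R5 (7): add. Components now {R1,R4,R5,R7,R8,R9}
Non-tree edge R5—R9 has weight 5, equal to the heaviest edge on its tree cycle — swapping gives another MST of the same weight. Not unique.

No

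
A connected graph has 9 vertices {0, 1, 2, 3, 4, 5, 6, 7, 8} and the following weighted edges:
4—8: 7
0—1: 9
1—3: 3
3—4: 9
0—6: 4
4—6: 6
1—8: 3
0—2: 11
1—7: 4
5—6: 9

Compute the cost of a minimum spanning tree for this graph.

Prim's algorithm from 4:
Step 1: cheapest edge leaving the tree is 4—6 (6); add 6.
Step 2: cheapest edge leaving the tree is 0—6 (4); add 0.
Step 3: cheapest edge leaving the tree is 4—8 (7); add 8.
Step 4: cheapest edge leaving the tree is 1—8 (3); add 1.
Step 5: cheapest edge leaving the tree is 1—3 (3); add 3.
Step 6: cheapest edge leaving the tree is 1—7 (4); add 7.
Step 7: cheapest edge leaving the tree is 5—6 (9); add 5.
Step 8: cheapest edge leaving the tree is 0—2 (11); add 2.
MST edges: 4—6, 0—6, 4—8, 1—8, 1—3, 1—7, 5—6, 0—2; total weight 6+4+7+3+3+4+9+11 = 47.

47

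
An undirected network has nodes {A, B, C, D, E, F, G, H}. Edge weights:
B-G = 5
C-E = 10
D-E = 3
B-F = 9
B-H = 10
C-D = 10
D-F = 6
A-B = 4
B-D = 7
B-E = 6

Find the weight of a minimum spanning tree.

Grow the tree from E using Prim:
Step 1: frontier [D-E 3, B-E 6, C-E 10] → take D-E (3); add D.
Step 2: frontier [D-F 6, B-D 7, C-D 10, B-E 6, C-E 10] → take B-E (6); add B.
Step 3: frontier [A-B 4, B-G 5, B-F 9, B-H 10, D-F 6, C-D 10, C-E 10] → take A-B (4); add A.
Step 4: frontier [B-G 5, B-F 9, B-H 10, D-F 6, C-D 10, C-E 10] → take B-G (5); add G.
Step 5: frontier [B-F 9, B-H 10, D-F 6, C-D 10, C-E 10] → take D-F (6); add F.
Step 6: frontier [B-H 10, C-D 10, C-E 10] → take C-D (10); add C.
Step 7: frontier [B-H 10] → take B-H (10); add H.
MST edges: D-E, B-E, A-B, B-G, D-F, C-D, B-H; total weight 3+6+4+5+6+10+10 = 44.

44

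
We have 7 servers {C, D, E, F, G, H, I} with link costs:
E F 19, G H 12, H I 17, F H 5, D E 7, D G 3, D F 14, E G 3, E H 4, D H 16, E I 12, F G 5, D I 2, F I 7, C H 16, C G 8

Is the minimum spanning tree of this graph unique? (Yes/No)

Kruskal's algorithm — process edges by increasing weight (ties by edge label):
D I (2): add — endpoints in different components.
D G (3): add — endpoints in different components.
E G (3): add — endpoints in different components.
E H (4): add — endpoints in different components.
F G (5): add — endpoints in different components.
F H (5): skip — F and H already connected.
D E (7): skip — D and E already connected.
F I (7): skip — F and I already connected.
C G (8): add — endpoints in different components.
Non-tree edge F H has weight 5, equal to the heaviest edge on its tree cycle — swapping gives another MST of the same weight. Not unique.

No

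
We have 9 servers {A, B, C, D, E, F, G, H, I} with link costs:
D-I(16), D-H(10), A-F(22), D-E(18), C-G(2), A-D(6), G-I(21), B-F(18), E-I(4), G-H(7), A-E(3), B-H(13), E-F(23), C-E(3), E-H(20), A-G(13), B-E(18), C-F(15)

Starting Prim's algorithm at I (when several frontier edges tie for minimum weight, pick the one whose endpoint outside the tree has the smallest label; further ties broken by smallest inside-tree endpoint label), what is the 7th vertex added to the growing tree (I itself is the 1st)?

H

Prim, starting at I.
Step 1: cheapest edge leaving the tree is E-I (4); add E.
Step 2: cheapest edge leaving the tree is A-E (3); add A.
Step 3: cheapest edge leaving the tree is C-E (3); add C.
Step 4: cheapest edge leaving the tree is C-G (2); add G.
Step 5: cheapest edge leaving the tree is A-D (6); add D.
Step 6: cheapest edge leaving the tree is G-H (7); add H.
Step 7: cheapest edge leaving the tree is B-H (13); add B.
Step 8: cheapest edge leaving the tree is C-F (15); add F.
Vertex order: I, E, A, C, G, D, H, B, F. The 7th vertex is H.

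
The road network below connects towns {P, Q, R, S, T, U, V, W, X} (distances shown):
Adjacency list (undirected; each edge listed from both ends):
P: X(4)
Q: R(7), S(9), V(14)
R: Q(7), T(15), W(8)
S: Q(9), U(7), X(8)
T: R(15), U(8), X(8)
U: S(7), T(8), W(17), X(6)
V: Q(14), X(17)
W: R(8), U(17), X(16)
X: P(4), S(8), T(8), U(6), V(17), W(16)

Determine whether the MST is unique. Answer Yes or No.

Kruskal: consider edges lightest-first.
P X (4): add — endpoints in different components.
U X (6): add — endpoints in different components.
Q R (7): add — endpoints in different components.
S U (7): add — endpoints in different components.
R W (8): add — endpoints in different components.
S X (8): skip — X and S already connected.
T U (8): add — endpoints in different components.
T X (8): skip — X and T already connected.
Q S (9): add — endpoints in different components.
Q V (14): add — endpoints in different components.
Non-tree edge T X has weight 8, equal to the heaviest edge on its tree cycle — swapping gives another MST of the same weight. Not unique.

No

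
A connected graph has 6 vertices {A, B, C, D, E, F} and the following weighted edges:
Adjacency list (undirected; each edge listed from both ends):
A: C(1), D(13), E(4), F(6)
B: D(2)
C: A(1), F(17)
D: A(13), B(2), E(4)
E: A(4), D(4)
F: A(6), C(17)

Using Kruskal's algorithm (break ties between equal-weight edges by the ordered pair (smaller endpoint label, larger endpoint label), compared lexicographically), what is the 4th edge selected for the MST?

Sort edges by weight, then run Kruskal:
A—C (1): add — endpoints in different components.
B—D (2): add — endpoints in different components.
A—E (4): add — endpoints in different components.
D—E (4): add — endpoints in different components.
A—F (6): add — endpoints in different components.
The 4th edge added is D—E.

D-E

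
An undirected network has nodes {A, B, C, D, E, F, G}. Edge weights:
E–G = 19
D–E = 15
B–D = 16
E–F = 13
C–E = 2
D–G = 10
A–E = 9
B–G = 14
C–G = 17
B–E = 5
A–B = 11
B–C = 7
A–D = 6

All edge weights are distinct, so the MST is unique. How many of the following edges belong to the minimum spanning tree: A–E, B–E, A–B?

Kruskal: consider edges lightest-first.
C–E (2): add — endpoints in different components.
B–E (5): add — endpoints in different components.
A–D (6): add — endpoints in different components.
B–C (7): skip — B and C already connected.
A–E (9): add — endpoints in different components.
D–G (10): add — endpoints in different components.
A–B (11): skip — A and B already connected.
E–F (13): add — endpoints in different components.
MST edge set: {C–E, B–E, A–D, A–E, D–G, E–F}.
Of the listed edges, {A–E, B–E} are in the MST → 2.

2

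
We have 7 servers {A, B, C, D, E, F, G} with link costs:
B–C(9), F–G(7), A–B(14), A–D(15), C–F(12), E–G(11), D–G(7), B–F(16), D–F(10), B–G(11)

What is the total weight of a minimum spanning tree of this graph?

59

Prim, starting at G.
Step 1: frontier [D–G 7, F–G 7, B–G 11, E–G 11] → take D–G (7); add D.
Step 2: frontier [D–F 10, A–D 15, F–G 7, B–G 11, E–G 11] → take F–G (7); add F.
Step 3: frontier [A–D 15, C–F 12, B–F 16, B–G 11, E–G 11] → take B–G (11); add B.
Step 4: frontier [B–C 9, A–B 14, A–D 15, C–F 12, E–G 11] → take B–C (9); add C.
Step 5: frontier [A–B 14, A–D 15, E–G 11] → take E–G (11); add E.
Step 6: frontier [A–B 14, A–D 15] → take A–B (14); add A.
MST edges: D–G, F–G, B–G, B–C, E–G, A–B; total weight 7+7+11+9+11+14 = 59.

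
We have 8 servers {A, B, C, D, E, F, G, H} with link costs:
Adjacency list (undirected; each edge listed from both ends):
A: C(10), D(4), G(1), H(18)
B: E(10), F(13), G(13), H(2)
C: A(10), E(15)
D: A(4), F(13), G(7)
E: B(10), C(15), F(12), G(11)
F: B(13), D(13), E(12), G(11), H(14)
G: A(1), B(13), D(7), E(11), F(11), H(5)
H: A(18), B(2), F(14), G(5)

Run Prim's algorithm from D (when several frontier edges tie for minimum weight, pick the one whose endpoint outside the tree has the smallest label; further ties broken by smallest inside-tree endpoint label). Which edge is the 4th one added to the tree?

B-H

Prim, starting at D.
Step 1: cheapest edge leaving the tree is A–D (4); add A.
Step 2: cheapest edge leaving the tree is A–G (1); add G.
Step 3: cheapest edge leaving the tree is G–H (5); add H.
Step 4: cheapest edge leaving the tree is B–H (2); add B.
Step 5: cheapest edge leaving the tree is A–C (10); add C.
Step 6: cheapest edge leaving the tree is B–E (10); add E.
Step 7: cheapest edge leaving the tree is F–G (11); add F.
The 4th edge added is B–H.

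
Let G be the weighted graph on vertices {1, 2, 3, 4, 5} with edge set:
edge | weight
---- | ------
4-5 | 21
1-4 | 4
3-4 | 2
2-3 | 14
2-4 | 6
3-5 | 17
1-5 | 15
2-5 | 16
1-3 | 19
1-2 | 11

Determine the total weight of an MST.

27

Prim, starting at 1.
Step 1: frontier [1-4 4, 1-2 11, 1-5 15, 1-3 19] → take 1-4 (4); add 4.
Step 2: frontier [1-2 11, 1-5 15, 1-3 19, 3-4 2, 2-4 6, 4-5 21] → take 3-4 (2); add 3.
Step 3: frontier [1-2 11, 1-5 15, 2-3 14, 3-5 17, 2-4 6, 4-5 21] → take 2-4 (6); add 2.
Step 4: frontier [1-5 15, 2-5 16, 3-5 17, 4-5 21] → take 1-5 (15); add 5.
MST edges: 1-4, 3-4, 2-4, 1-5; total weight 4+2+6+15 = 27.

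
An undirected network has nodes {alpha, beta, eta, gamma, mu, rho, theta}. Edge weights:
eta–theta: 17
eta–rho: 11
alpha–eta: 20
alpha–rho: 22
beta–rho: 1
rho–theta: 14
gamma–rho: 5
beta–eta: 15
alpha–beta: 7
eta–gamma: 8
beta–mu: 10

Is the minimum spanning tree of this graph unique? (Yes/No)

Kruskal: consider edges lightest-first.
beta–rho (1): add. Components now {beta,rho} {eta} {alpha} {theta} {mu} {gamma}
gamma–rho (5): add. Components now {beta,gamma,rho} {eta} {alpha} {theta} {mu}
alpha–beta (7): add. Components now {alpha,beta,gamma,rho} {eta} {theta} {mu}
eta–gamma (8): add. Components now {alpha,beta,eta,gamma,rho} {theta} {mu}
beta–mu (10): add. Components now {alpha,beta,eta,gamma,mu,rho} {theta}
eta–rho (11): skip — eta and rho already connected.
rho–theta (14): add. Components now {alpha,beta,eta,gamma,mu,rho,theta}
Every non-tree edge has weight strictly greater than the heaviest edge on the tree path between its endpoints, so the MST is unique.

Yes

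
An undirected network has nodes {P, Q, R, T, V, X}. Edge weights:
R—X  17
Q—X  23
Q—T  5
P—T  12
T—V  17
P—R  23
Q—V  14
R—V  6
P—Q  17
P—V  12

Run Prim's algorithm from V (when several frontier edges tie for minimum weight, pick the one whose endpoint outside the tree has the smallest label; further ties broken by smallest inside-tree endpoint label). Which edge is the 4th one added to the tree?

Prim's algorithm from V:
Step 1: cheapest edge leaving the tree is R—V (6); add R.
Step 2: cheapest edge leaving the tree is P—V (12); add P.
Step 3: cheapest edge leaving the tree is P—T (12); add T.
Step 4: cheapest edge leaving the tree is Q—T (5); add Q.
Step 5: cheapest edge leaving the tree is R—X (17); add X.
The 4th edge added is Q—T.

Q-T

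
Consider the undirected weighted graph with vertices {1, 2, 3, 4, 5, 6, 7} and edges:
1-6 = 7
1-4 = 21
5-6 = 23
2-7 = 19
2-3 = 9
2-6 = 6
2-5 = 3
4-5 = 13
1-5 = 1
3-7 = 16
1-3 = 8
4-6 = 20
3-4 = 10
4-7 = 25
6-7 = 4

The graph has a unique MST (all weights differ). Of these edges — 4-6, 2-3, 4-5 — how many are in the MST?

Sort edges by weight, then run Kruskal:
1-5 (1): add — endpoints in different components.
2-5 (3): add — endpoints in different components.
6-7 (4): add — endpoints in different components.
2-6 (6): add — endpoints in different components.
1-6 (7): skip — 1 and 6 already connected.
1-3 (8): add — endpoints in different components.
2-3 (9): skip — 2 and 3 already connected.
3-4 (10): add — endpoints in different components.
MST edge set: {1-5, 2-5, 6-7, 2-6, 1-3, 3-4}.
Of the listed edges, {} are in the MST → 0.

0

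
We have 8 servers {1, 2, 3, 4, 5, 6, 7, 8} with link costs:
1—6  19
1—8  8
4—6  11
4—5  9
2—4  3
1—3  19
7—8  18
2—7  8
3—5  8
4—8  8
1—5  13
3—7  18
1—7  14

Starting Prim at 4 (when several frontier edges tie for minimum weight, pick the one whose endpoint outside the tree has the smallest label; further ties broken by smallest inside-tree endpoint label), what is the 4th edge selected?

Prim's algorithm from 4:
Step 1: cheapest edge leaving the tree is 2—4 (3); add 2.
Step 2: cheapest edge leaving the tree is 2—7 (8); add 7.
Step 3: cheapest edge leaving the tree is 4—8 (8); add 8.
Step 4: cheapest edge leaving the tree is 1—8 (8); add 1.
Step 5: cheapest edge leaving the tree is 4—5 (9); add 5.
Step 6: cheapest edge leaving the tree is 3—5 (8); add 3.
Step 7: cheapest edge leaving the tree is 4—6 (11); add 6.
The 4th edge added is 1—8.

1-8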